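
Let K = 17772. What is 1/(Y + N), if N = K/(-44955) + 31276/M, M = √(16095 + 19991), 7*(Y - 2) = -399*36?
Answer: -4153649551256385/8461710543041800034 - 1755758209275*√36086/8461710543041800034 ≈ -0.00053029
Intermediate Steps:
Y = -2050 (Y = 2 + (-399*36)/7 = 2 + (⅐)*(-14364) = 2 - 2052 = -2050)
M = √36086 ≈ 189.96
N = -5924/14985 + 15638*√36086/18043 (N = 17772/(-44955) + 31276/(√36086) = 17772*(-1/44955) + 31276*(√36086/36086) = -5924/14985 + 15638*√36086/18043 ≈ 164.25)
1/(Y + N) = 1/(-2050 + (-5924/14985 + 15638*√36086/18043)) = 1/(-30725174/14985 + 15638*√36086/18043)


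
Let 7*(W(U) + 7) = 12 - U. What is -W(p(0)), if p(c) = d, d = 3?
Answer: 40/7 ≈ 5.7143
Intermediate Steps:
p(c) = 3
W(U) = -37/7 - U/7 (W(U) = -7 + (12 - U)/7 = -7 + (12/7 - U/7) = -37/7 - U/7)
-W(p(0)) = -(-37/7 - 1/7*3) = -(-37/7 - 3/7) = -1*(-40/7) = 40/7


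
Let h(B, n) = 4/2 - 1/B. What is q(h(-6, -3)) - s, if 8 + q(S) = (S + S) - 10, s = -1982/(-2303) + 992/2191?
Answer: -32394601/2162517 ≈ -14.980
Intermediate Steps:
h(B, n) = 2 - 1/B (h(B, n) = 4*(1/2) - 1/B = 2 - 1/B)
s = 946734/720839 (s = -1982*(-1/2303) + 992*(1/2191) = 1982/2303 + 992/2191 = 946734/720839 ≈ 1.3134)
q(S) = -18 + 2*S (q(S) = -8 + ((S + S) - 10) = -8 + (2*S - 10) = -8 + (-10 + 2*S) = -18 + 2*S)
q(h(-6, -3)) - s = (-18 + 2*(2 - 1/(-6))) - 1*946734/720839 = (-18 + 2*(2 - 1*(-1/6))) - 946734/720839 = (-18 + 2*(2 + 1/6)) - 946734/720839 = (-18 + 2*(13/6)) - 946734/720839 = (-18 + 13/3) - 946734/720839 = -41/3 - 946734/720839 = -32394601/2162517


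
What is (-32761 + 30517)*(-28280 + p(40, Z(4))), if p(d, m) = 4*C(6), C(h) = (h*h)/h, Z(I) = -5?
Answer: 63406464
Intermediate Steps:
C(h) = h (C(h) = h**2/h = h)
p(d, m) = 24 (p(d, m) = 4*6 = 24)
(-32761 + 30517)*(-28280 + p(40, Z(4))) = (-32761 + 30517)*(-28280 + 24) = -2244*(-28256) = 63406464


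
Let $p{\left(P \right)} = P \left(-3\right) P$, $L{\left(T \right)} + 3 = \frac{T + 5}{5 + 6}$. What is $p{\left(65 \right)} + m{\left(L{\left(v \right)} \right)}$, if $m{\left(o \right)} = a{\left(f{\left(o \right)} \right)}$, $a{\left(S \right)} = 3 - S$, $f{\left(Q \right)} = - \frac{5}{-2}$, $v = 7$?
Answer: $- \frac{25349}{2} \approx -12675.0$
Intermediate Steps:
$L{\left(T \right)} = - \frac{28}{11} + \frac{T}{11}$ ($L{\left(T \right)} = -3 + \frac{T + 5}{5 + 6} = -3 + \frac{5 + T}{11} = -3 + \left(5 + T\right) \frac{1}{11} = -3 + \left(\frac{5}{11} + \frac{T}{11}\right) = - \frac{28}{11} + \frac{T}{11}$)
$p{\left(P \right)} = - 3 P^{2}$ ($p{\left(P \right)} = - 3 P P = - 3 P^{2}$)
$f{\left(Q \right)} = \frac{5}{2}$ ($f{\left(Q \right)} = \left(-5\right) \left(- \frac{1}{2}\right) = \frac{5}{2}$)
$m{\left(o \right)} = \frac{1}{2}$ ($m{\left(o \right)} = 3 - \frac{5}{2} = \frac{1}{2}$)
$p{\left(65 \right)} + m{\left(L{\left(v \right)} \right)} = - 3 \cdot 65^{2} + \frac{1}{2} = \left(-3\right) 4225 + \frac{1}{2} = -12675 + \frac{1}{2} = - \frac{25349}{2}$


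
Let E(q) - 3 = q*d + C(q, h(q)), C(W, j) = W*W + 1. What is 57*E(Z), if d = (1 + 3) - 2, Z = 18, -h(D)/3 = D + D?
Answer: 20748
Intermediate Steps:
h(D) = -6*D (h(D) = -3*(D + D) = -6*D)
C(W, j) = 1 + W² (C(W, j) = W² + 1 = 1 + W²)
d = 2 (d = 4 - 2 = 2)
E(q) = 4 + q² + 2*q (E(q) = 3 + (q*2 + (1 + q²)) = 3 + (2*q + (1 + q²)) = 3 + (1 + q² + 2*q) = 4 + q² + 2*q)
57*E(Z) = 57*(4 + 18² + 2*18) = 57*(4 + 324 + 36) = 57*364 = 20748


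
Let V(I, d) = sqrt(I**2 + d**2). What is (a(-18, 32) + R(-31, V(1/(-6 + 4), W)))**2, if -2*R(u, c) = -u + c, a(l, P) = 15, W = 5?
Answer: (2 + sqrt(101))**2/16 ≈ 9.0750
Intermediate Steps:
R(u, c) = u/2 - c/2 (R(u, c) = -(-u + c)/2 = -(c - u)/2 = u/2 - c/2)
(a(-18, 32) + R(-31, V(1/(-6 + 4), W)))**2 = (15 + ((1/2)*(-31) - sqrt((1/(-6 + 4))**2 + 5**2)/2))**2 = (15 + (-31/2 - sqrt((1/(-2))**2 + 25)/2))**2 = (15 + (-31/2 - sqrt((-1/2)**2 + 25)/2))**2 = (15 + (-31/2 - sqrt(1/4 + 25)/2))**2 = (15 + (-31/2 - sqrt(101)/4))**2 = (-1/2 - sqrt(101)/4)**2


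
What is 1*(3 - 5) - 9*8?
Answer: -74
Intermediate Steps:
1*(3 - 5) - 9*8 = 1*(-2) - 72 = -2 - 72 = -74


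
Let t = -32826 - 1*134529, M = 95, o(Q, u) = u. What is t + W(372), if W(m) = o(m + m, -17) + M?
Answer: -167277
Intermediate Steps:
W(m) = 78 (W(m) = -17 + 95 = 78)
t = -167355 (t = -32826 - 134529 = -167355)
t + W(372) = -167355 + 78 = -167277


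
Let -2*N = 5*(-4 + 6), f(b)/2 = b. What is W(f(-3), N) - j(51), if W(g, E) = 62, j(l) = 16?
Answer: 46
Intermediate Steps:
f(b) = 2*b
N = -5 (N = -5*(-4 + 6)/2 = -5*2/2 = -½*10 = -5)
W(f(-3), N) - j(51) = 62 - 1*16 = 62 - 16 = 46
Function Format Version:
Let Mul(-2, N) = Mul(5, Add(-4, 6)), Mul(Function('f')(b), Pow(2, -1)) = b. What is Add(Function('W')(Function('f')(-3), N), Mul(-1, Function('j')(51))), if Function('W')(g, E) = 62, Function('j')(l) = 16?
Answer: 46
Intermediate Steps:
Function('f')(b) = Mul(2, b)
N = -5 (N = Mul(Rational(-1, 2), Mul(5, Add(-4, 6))) = Mul(Rational(-1, 2), Mul(5, 2)) = Mul(Rational(-1, 2), 10) = -5)
Add(Function('W')(Function('f')(-3), N), Mul(-1, Function('j')(51))) = Add(62, Mul(-1, 16)) = Add(62, -16) = 46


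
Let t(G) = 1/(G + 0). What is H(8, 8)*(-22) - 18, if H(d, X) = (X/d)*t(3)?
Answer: -76/3 ≈ -25.333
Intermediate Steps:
t(G) = 1/G
H(d, X) = X/(3*d) (H(d, X) = (X/d)/3 = (X/d)*(⅓) = X/(3*d))
H(8, 8)*(-22) - 18 = ((⅓)*8/8)*(-22) - 18 = ((⅓)*8*(⅛))*(-22) - 18 = (⅓)*(-22) - 18 = -22/3 - 18 = -76/3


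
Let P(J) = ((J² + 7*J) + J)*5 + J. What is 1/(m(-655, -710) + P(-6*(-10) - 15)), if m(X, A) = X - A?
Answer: 1/12025 ≈ 8.3160e-5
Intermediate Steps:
P(J) = 5*J² + 41*J (P(J) = (J² + 8*J)*5 + J = (5*J² + 40*J) + J = 5*J² + 41*J)
1/(m(-655, -710) + P(-6*(-10) - 15)) = 1/((-655 - 1*(-710)) + (-6*(-10) - 15)*(41 + 5*(-6*(-10) - 15))) = 1/((-655 + 710) + (60 - 15)*(41 + 5*(60 - 15))) = 1/(55 + 45*(41 + 5*45)) = 1/(55 + 45*(41 + 225)) = 1/(55 + 45*266) = 1/(55 + 11970) = 1/12025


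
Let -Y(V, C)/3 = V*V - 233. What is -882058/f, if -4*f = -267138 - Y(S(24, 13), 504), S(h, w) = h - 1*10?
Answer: -3528232/267249 ≈ -13.202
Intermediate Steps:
S(h, w) = -10 + h (S(h, w) = h - 10 = -10 + h)
Y(V, C) = 699 - 3*V**2 (Y(V, C) = -3*(V*V - 233) = -3*(V**2 - 233) = -3*(-233 + V**2) = 699 - 3*V**2)
f = 267249/4 (f = -(-267138 - (699 - 3*(-10 + 24)**2))/4 = -(-267138 - (699 - 3*14**2))/4 = -(-267138 - (699 - 3*196))/4 = -(-267138 - (699 - 588))/4 = -(-267138 - 1*111)/4 = -(-267138 - 111)/4 = -1/4*(-267249) = 267249/4 ≈ 66812.)
-882058/f = -882058/267249/4 = -882058*4/267249 = -3528232/267249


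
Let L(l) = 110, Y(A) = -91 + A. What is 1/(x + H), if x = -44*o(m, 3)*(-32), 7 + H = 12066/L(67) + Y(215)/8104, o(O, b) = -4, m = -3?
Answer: -111430/616129207 ≈ -0.00018085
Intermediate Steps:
H = 11444553/111430 (H = -7 + (12066/110 + (-91 + 215)/8104) = -7 + (12066*(1/110) + 124*(1/8104)) = -7 + (6033/55 + 31/2026) = -7 + 12224563/111430 = 11444553/111430 ≈ 102.71)
x = -5632 (x = -44*(-4)*(-32) = 176*(-32) = -5632)
1/(x + H) = 1/(-5632 + 11444553/111430) = 1/(-616129207/111430) = -111430/616129207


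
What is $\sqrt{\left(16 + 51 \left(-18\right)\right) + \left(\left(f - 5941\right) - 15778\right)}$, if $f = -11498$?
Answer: $3 i \sqrt{3791} \approx 184.71 i$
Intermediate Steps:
$\sqrt{\left(16 + 51 \left(-18\right)\right) + \left(\left(f - 5941\right) - 15778\right)} = \sqrt{\left(16 + 51 \left(-18\right)\right) - 33217} = \sqrt{\left(16 - 918\right) - 33217} = \sqrt{-902 - 33217} = \sqrt{-34119} = 3 i \sqrt{3791}$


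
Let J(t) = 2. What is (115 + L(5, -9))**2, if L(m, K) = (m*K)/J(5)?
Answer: 34225/4 ≈ 8556.3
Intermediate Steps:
L(m, K) = K*m/2 (L(m, K) = (m*K)/2 = (K*m)*(1/2) = K*m/2)
(115 + L(5, -9))**2 = (115 + (1/2)*(-9)*5)**2 = (115 - 45/2)**2 = (185/2)**2 = 34225/4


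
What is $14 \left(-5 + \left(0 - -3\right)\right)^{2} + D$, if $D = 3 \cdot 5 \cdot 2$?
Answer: $86$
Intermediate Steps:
$D = 30$ ($D = 15 \cdot 2 = 30$)
$14 \left(-5 + \left(0 - -3\right)\right)^{2} + D = 14 \left(-5 + \left(0 - -3\right)\right)^{2} + 30 = 14 \left(-5 + \left(0 + 3\right)\right)^{2} + 30 = 14 \left(-5 + 3\right)^{2} + 30 = 14 \left(-2\right)^{2} + 30 = 14 \cdot 4 + 30 = 56 + 30 = 86$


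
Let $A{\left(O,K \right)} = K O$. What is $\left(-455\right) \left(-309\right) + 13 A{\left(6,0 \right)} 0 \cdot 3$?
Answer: $140595$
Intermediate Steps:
$\left(-455\right) \left(-309\right) + 13 A{\left(6,0 \right)} 0 \cdot 3 = \left(-455\right) \left(-309\right) + 13 \cdot 0 \cdot 6 \cdot 0 \cdot 3 = 140595 + 13 \cdot 0 \cdot 0 \cdot 3 = 140595 + 13 \cdot 0 \cdot 3 = 140595 + 13 \cdot 0 = 140595 + 0 = 140595$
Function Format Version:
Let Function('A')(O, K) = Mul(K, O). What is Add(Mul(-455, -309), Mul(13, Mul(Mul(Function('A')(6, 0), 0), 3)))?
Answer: 140595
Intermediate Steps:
Add(Mul(-455, -309), Mul(13, Mul(Mul(Function('A')(6, 0), 0), 3))) = Add(Mul(-455, -309), Mul(13, Mul(Mul(Mul(0, 6), 0), 3))) = Add(140595, Mul(13, Mul(Mul(0, 0), 3))) = Add(140595, Mul(13, Mul(0, 3))) = Add(140595, Mul(13, 0)) = Add(140595, 0) = 140595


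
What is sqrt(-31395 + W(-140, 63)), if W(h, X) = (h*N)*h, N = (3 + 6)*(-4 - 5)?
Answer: I*sqrt(1618995) ≈ 1272.4*I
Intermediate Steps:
N = -81 (N = 9*(-9) = -81)
W(h, X) = -81*h**2 (W(h, X) = (h*(-81))*h = (-81*h)*h = -81*h**2)
sqrt(-31395 + W(-140, 63)) = sqrt(-31395 - 81*(-140)**2) = sqrt(-31395 - 81*19600) = sqrt(-31395 - 1587600) = sqrt(-1618995) = I*sqrt(1618995)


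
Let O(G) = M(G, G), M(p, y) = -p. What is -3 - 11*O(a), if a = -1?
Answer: -14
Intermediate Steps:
O(G) = -G
-3 - 11*O(a) = -3 - (-11)*(-1) = -3 - 11*1 = -3 - 11 = -14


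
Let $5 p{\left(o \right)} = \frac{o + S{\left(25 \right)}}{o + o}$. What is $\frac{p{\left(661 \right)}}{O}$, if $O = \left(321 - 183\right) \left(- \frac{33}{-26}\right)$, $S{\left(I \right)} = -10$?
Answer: $\frac{2821}{5016990} \approx 0.00056229$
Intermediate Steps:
$p{\left(o \right)} = \frac{-10 + o}{10 o}$ ($p{\left(o \right)} = \frac{\left(o - 10\right) \frac{1}{o + o}}{5} = \frac{\left(-10 + o\right) \frac{1}{2 o}}{5} = \frac{\frac{1}{2} \frac{1}{o} \left(-10 + o\right)}{5} = \frac{-10 + o}{10 o}$)
$O = \frac{2277}{13}$ ($O = 138 \left(\left(-33\right) \left(- \frac{1}{26}\right)\right) = 138 \cdot \frac{33}{26} = \frac{2277}{13} \approx 175.15$)
$\frac{p{\left(661 \right)}}{O} = \frac{\frac{1}{10} \cdot \frac{1}{661} \left(-10 + 661\right)}{\frac{2277}{13}} = \frac{1}{10} \cdot \frac{1}{661} \cdot 651 \cdot \frac{13}{2277} = \frac{651}{6610} \cdot \frac{13}{2277} = \frac{2821}{5016990}$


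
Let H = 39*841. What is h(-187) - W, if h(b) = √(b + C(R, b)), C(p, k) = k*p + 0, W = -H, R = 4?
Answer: 32799 + I*√935 ≈ 32799.0 + 30.578*I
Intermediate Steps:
H = 32799
W = -32799 (W = -1*32799 = -32799)
C(p, k) = k*p
h(b) = √5*√b (h(b) = √(b + b*4) = √(b + 4*b) = √(5*b) = √5*√b)
h(-187) - W = √5*√(-187) - 1*(-32799) = √5*(I*√187) + 32799 = I*√935 + 32799 = 32799 + I*√935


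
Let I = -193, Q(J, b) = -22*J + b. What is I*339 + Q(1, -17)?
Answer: -65466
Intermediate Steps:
Q(J, b) = b - 22*J
I*339 + Q(1, -17) = -193*339 + (-17 - 22*1) = -65427 + (-17 - 22) = -65427 - 39 = -65466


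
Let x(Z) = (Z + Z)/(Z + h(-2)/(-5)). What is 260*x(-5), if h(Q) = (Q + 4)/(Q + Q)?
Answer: 26000/49 ≈ 530.61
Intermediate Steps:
h(Q) = (4 + Q)/(2*Q) (h(Q) = (4 + Q)/((2*Q)) = (4 + Q)*(1/(2*Q)) = (4 + Q)/(2*Q))
x(Z) = 2*Z/(⅒ + Z) (x(Z) = (Z + Z)/(Z + ((½)*(4 - 2)/(-2))/(-5)) = (2*Z)/(Z + ((½)*(-½)*2)*(-⅕)) = (2*Z)/(Z - ½*(-⅕)) = (2*Z)/(Z + ⅒) = (2*Z)/(⅒ + Z) = 2*Z/(⅒ + Z))
260*x(-5) = 260*(20*(-5)/(1 + 10*(-5))) = 260*(20*(-5)/(1 - 50)) = 260*(20*(-5)/(-49)) = 260*(20*(-5)*(-1/49)) = 260*(100/49) = 26000/49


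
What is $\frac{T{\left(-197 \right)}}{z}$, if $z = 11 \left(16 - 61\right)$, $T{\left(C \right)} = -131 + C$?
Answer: $\frac{328}{495} \approx 0.66263$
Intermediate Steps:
$z = -495$ ($z = 11 \left(-45\right) = -495$)
$\frac{T{\left(-197 \right)}}{z} = \frac{-131 - 197}{-495} = \left(-328\right) \left(- \frac{1}{495}\right) = \frac{328}{495}$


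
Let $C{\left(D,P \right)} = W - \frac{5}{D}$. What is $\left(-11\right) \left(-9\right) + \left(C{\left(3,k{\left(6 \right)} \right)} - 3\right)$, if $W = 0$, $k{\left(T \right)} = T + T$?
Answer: $\frac{283}{3} \approx 94.333$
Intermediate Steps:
$k{\left(T \right)} = 2 T$
$C{\left(D,P \right)} = - \frac{5}{D}$ ($C{\left(D,P \right)} = 0 - \frac{5}{D} = - \frac{5}{D}$)
$\left(-11\right) \left(-9\right) + \left(C{\left(3,k{\left(6 \right)} \right)} - 3\right) = \left(-11\right) \left(-9\right) - \left(3 + \frac{5}{3}\right) = 99 - \frac{14}{3} = \frac{283}{3}$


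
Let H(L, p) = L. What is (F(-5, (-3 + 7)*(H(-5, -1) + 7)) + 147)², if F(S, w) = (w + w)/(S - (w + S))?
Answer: 21025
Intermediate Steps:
F(S, w) = -2 (F(S, w) = (2*w)/(S - (S + w)) = (2*w)/(S + (-S - w)) = (2*w)/((-w)) = (2*w)*(-1/w) = -2)
(F(-5, (-3 + 7)*(H(-5, -1) + 7)) + 147)² = (-2 + 147)² = 145² = 21025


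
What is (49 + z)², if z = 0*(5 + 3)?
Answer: 2401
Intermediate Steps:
z = 0 (z = 0*8 = 0)
(49 + z)² = (49 + 0)² = 49² = 2401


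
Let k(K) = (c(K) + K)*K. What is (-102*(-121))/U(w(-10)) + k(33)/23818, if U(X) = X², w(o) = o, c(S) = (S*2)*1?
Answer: 36786057/297725 ≈ 123.56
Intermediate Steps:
c(S) = 2*S (c(S) = (2*S)*1 = 2*S)
k(K) = 3*K² (k(K) = (2*K + K)*K = (3*K)*K = 3*K²)
(-102*(-121))/U(w(-10)) + k(33)/23818 = (-102*(-121))/((-10)²) + (3*33²)/23818 = 12342/100 + (3*1089)*(1/23818) = 12342*(1/100) + 3267*(1/23818) = 6171/50 + 3267/23818 = 36786057/297725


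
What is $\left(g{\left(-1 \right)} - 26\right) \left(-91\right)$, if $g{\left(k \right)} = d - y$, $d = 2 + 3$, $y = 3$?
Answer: $2184$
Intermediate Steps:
$d = 5$
$g{\left(k \right)} = 2$ ($g{\left(k \right)} = 5 - 3 = 2$)
$\left(g{\left(-1 \right)} - 26\right) \left(-91\right) = \left(2 - 26\right) \left(-91\right) = \left(-24\right) \left(-91\right) = 2184$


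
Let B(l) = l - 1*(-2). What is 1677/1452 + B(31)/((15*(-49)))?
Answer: 131631/118580 ≈ 1.1101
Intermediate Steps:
B(l) = 2 + l (B(l) = l + 2 = 2 + l)
1677/1452 + B(31)/((15*(-49))) = 1677/1452 + (2 + 31)/((15*(-49))) = 1677*(1/1452) + 33/(-735) = 559/484 + 33*(-1/735) = 559/484 - 11/245 = 131631/118580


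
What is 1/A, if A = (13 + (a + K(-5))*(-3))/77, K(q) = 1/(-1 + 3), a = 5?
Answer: -22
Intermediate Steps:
K(q) = ½ (K(q) = 1/2 = ½)
A = -1/22 (A = (13 + (5 + ½)*(-3))/77 = (13 + (11/2)*(-3))*(1/77) = (13 - 33/2)*(1/77) = -7/2*1/77 = -1/22 ≈ -0.045455)
1/A = 1/(-1/22) = -22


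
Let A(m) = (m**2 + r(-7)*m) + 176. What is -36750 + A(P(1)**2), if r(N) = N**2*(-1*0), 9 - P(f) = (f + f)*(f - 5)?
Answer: 46947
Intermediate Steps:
P(f) = 9 - 2*f*(-5 + f) (P(f) = 9 - (f + f)*(f - 5) = 9 - 2*f*(-5 + f))
r(N) = 0 (r(N) = N**2*0 = 0)
A(m) = 176 + m**2 (A(m) = (m**2 + 0*m) + 176 = (m**2 + 0) + 176 = m**2 + 176 = 176 + m**2)
-36750 + A(P(1)**2) = -36750 + (176 + ((9 - 2*1**2 + 10*1)**2)**2) = -36750 + (176 + ((9 - 2*1 + 10)**2)**2) = -36750 + (176 + ((9 - 2 + 10)**2)**2) = -36750 + (176 + (17**2)**2) = -36750 + (176 + 289**2) = -36750 + (176 + 83521) = -36750 + 83697 = 46947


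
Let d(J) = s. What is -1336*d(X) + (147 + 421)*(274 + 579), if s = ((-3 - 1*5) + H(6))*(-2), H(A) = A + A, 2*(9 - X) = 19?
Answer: 495192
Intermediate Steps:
X = -½ (X = 9 - ½*19 = 9 - 19/2 = -½ ≈ -0.50000)
H(A) = 2*A
s = -8 (s = ((-3 - 1*5) + 2*6)*(-2) = ((-3 - 5) + 12)*(-2) = (-8 + 12)*(-2) = 4*(-2) = -8)
d(J) = -8
-1336*d(X) + (147 + 421)*(274 + 579) = -1336*(-8) + (147 + 421)*(274 + 579) = 10688 + 568*853 = 10688 + 484504 = 495192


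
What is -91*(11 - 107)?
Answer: 8736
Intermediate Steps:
-91*(11 - 107) = -91*(-96) = 8736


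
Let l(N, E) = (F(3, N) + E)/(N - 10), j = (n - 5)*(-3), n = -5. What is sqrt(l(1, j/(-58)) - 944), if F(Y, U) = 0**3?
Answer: I*sqrt(7144701)/87 ≈ 30.724*I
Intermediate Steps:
F(Y, U) = 0
j = 30 (j = (-5 - 5)*(-3) = -10*(-3) = 30)
l(N, E) = E/(-10 + N) (l(N, E) = (0 + E)/(N - 10) = E/(-10 + N))
sqrt(l(1, j/(-58)) - 944) = sqrt((30/(-58))/(-10 + 1) - 944) = sqrt((30*(-1/58))/(-9) - 944) = sqrt(-15/29*(-1/9) - 944) = sqrt(5/87 - 944) = sqrt(-82123/87) = I*sqrt(7144701)/87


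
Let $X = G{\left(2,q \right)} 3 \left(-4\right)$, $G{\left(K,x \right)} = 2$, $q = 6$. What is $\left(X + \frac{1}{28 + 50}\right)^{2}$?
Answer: $\frac{3500641}{6084} \approx 575.38$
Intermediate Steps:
$X = -24$ ($X = 2 \cdot 3 \left(-4\right) = 6 \left(-4\right) = -24$)
$\left(X + \frac{1}{28 + 50}\right)^{2} = \left(-24 + \frac{1}{28 + 50}\right)^{2} = \left(-24 + \frac{1}{78}\right)^{2} = \left(- \frac{1871}{78}\right)^{2} = \frac{3500641}{6084}$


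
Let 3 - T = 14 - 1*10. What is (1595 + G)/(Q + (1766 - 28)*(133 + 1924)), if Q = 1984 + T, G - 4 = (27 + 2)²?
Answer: 2440/3577049 ≈ 0.00068213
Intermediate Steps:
T = -1 (T = 3 - (14 - 1*10) = 3 - (14 - 10) = 3 - 1*4 = 3 - 4 = -1)
G = 845 (G = 4 + (27 + 2)² = 4 + 29² = 4 + 841 = 845)
Q = 1983 (Q = 1984 - 1 = 1983)
(1595 + G)/(Q + (1766 - 28)*(133 + 1924)) = (1595 + 845)/(1983 + (1766 - 28)*(133 + 1924)) = 2440/(1983 + 1738*2057) = 2440/(1983 + 3575066) = 2440/3577049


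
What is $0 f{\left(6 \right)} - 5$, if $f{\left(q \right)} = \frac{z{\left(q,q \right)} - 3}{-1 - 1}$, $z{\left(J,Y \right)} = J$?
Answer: $-5$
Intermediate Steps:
$f{\left(q \right)} = \frac{3}{2} - \frac{q}{2}$ ($f{\left(q \right)} = \frac{q - 3}{-1 - 1} = \frac{-3 + q}{-1 - 1} = \frac{-3 + q}{-2} = \left(-3 + q\right) \left(- \frac{1}{2}\right) = \frac{3}{2} - \frac{q}{2}$)
$0 f{\left(6 \right)} - 5 = 0 \left(\frac{3}{2} - 3\right) - 5 = 0 \left(- \frac{3}{2}\right) - 5 = 0 - 5 = -5$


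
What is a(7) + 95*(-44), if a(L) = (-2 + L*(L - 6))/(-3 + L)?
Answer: -16715/4 ≈ -4178.8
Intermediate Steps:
a(L) = (-2 + L*(-6 + L))/(-3 + L)
a(7) + 95*(-44) = (-2 + 7² - 6*7)/(-3 + 7) + 95*(-44) = (-2 + 49 - 42)/4 - 4180 = (¼)*5 - 4180 = 5/4 - 4180 = -16715/4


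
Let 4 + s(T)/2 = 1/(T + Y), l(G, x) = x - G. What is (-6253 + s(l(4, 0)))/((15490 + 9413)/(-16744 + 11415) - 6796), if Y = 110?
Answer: 1768332728/1920761711 ≈ 0.92064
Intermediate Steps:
s(T) = -8 + 2/(110 + T) (s(T) = -8 + 2/(T + 110) = -8 + 2/(110 + T))
(-6253 + s(l(4, 0)))/((15490 + 9413)/(-16744 + 11415) - 6796) = (-6253 + 2*(-439 - 4*(0 - 1*4))/(110 + (0 - 1*4)))/((15490 + 9413)/(-16744 + 11415) - 6796) = (-6253 + 2*(-439 - 4*(0 - 4))/(110 + (0 - 4)))/(24903/(-5329) - 6796) = (-6253 + 2*(-439 - 4*(-4))/(110 - 4))/(24903*(-1/5329) - 6796) = (-6253 + 2*(-439 + 16)/106)/(-24903/5329 - 6796) = (-6253 + 2*(1/106)*(-423))/(-36240787/5329) = (-6253 - 423/53)*(-5329/36240787) = -331832/53*(-5329/36240787) = 1768332728/1920761711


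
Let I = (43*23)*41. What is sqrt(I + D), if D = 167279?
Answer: 6*sqrt(5773) ≈ 455.88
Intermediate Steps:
I = 40549 (I = 989*41 = 40549)
sqrt(I + D) = sqrt(40549 + 167279) = sqrt(207828) = 6*sqrt(5773)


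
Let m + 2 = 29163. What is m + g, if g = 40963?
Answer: 70124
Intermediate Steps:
m = 29161 (m = -2 + 29163 = 29161)
m + g = 29161 + 40963 = 70124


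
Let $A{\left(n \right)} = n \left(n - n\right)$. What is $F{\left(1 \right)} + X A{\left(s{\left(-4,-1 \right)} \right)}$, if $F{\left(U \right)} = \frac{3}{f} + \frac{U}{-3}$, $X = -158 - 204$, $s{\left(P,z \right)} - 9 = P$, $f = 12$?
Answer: $- \frac{1}{12} \approx -0.083333$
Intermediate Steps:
$s{\left(P,z \right)} = 9 + P$
$X = -362$ ($X = -158 - 204 = -362$)
$A{\left(n \right)} = 0$ ($A{\left(n \right)} = n 0 = 0$)
$F{\left(U \right)} = \frac{1}{4} - \frac{U}{3}$ ($F{\left(U \right)} = \frac{3}{12} + \frac{U}{-3} = 3 \cdot \frac{1}{12} + U \left(- \frac{1}{3}\right) = \frac{1}{4} - \frac{U}{3}$)
$F{\left(1 \right)} + X A{\left(s{\left(-4,-1 \right)} \right)} = \left(\frac{1}{4} - \frac{1}{3}\right) - 0 = \left(\frac{1}{4} - \frac{1}{3}\right) + 0 = - \frac{1}{12} + 0 = - \frac{1}{12}$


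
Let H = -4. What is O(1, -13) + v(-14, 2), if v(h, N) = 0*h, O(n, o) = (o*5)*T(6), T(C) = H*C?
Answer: 1560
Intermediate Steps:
T(C) = -4*C
O(n, o) = -120*o (O(n, o) = (o*5)*(-4*6) = (5*o)*(-24) = -120*o)
v(h, N) = 0
O(1, -13) + v(-14, 2) = -120*(-13) + 0 = 1560 + 0 = 1560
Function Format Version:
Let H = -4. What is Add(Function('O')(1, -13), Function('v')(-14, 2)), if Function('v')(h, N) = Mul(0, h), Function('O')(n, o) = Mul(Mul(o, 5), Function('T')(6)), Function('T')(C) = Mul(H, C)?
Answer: 1560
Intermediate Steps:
Function('T')(C) = Mul(-4, C)
Function('O')(n, o) = Mul(-120, o) (Function('O')(n, o) = Mul(Mul(o, 5), Mul(-4, 6)) = Mul(Mul(5, o), -24) = Mul(-120, o))
Function('v')(h, N) = 0
Add(Function('O')(1, -13), Function('v')(-14, 2)) = Add(Mul(-120, -13), 0) = Add(1560, 0) = 1560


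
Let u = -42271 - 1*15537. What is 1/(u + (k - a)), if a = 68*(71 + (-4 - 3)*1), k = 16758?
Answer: -1/45402 ≈ -2.2025e-5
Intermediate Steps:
a = 4352 (a = 68*(71 - 7*1) = 68*(71 - 7) = 68*64 = 4352)
u = -57808 (u = -42271 - 15537 = -57808)
1/(u + (k - a)) = 1/(-57808 + (16758 - 1*4352)) = 1/(-57808 + (16758 - 4352)) = 1/(-57808 + 12406) = 1/(-45402) = -1/45402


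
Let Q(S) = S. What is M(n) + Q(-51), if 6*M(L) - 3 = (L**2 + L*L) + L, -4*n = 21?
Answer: -675/16 ≈ -42.188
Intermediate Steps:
n = -21/4 (n = -1/4*21 = -21/4 ≈ -5.2500)
M(L) = 1/2 + L**2/3 + L/6 (M(L) = 1/2 + ((L**2 + L*L) + L)/6 = 1/2 + ((L**2 + L**2) + L)/6 = 1/2 + (2*L**2 + L)/6 = 1/2 + (L + 2*L**2)/6 = 1/2 + (L**2/3 + L/6) = 1/2 + L**2/3 + L/6)
M(n) + Q(-51) = (1/2 + (-21/4)**2/3 + (1/6)*(-21/4)) - 51 = (1/2 + (1/3)*(441/16) - 7/8) - 51 = (1/2 + 147/16 - 7/8) - 51 = 141/16 - 51 = -675/16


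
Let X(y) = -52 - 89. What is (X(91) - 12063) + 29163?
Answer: 16959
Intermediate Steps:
X(y) = -141
(X(91) - 12063) + 29163 = (-141 - 12063) + 29163 = -12204 + 29163 = 16959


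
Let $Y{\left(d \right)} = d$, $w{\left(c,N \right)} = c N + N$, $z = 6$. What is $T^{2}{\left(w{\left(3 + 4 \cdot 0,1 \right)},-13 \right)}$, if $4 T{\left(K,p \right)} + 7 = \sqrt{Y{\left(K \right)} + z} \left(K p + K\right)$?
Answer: $\frac{23089}{16} + 42 \sqrt{10} \approx 1575.9$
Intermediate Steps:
$w{\left(c,N \right)} = N + N c$ ($w{\left(c,N \right)} = N c + N = N + N c$)
$T{\left(K,p \right)} = - \frac{7}{4} + \frac{\sqrt{6 + K} \left(K + K p\right)}{4}$ ($T{\left(K,p \right)} = - \frac{7}{4} + \frac{\sqrt{K + 6} \left(K p + K\right)}{4} = - \frac{7}{4} + \frac{\sqrt{6 + K} \left(K + K p\right)}{4}$)
$T^{2}{\left(w{\left(3 + 4 \cdot 0,1 \right)},-13 \right)} = \left(- \frac{7}{4} + \frac{1 \left(1 + \left(3 + 4 \cdot 0\right)\right) \sqrt{6 + 1 \left(1 + \left(3 + 4 \cdot 0\right)\right)}}{4} + \frac{1}{4} \cdot 1 \left(1 + \left(3 + 4 \cdot 0\right)\right) \left(-13\right) \sqrt{6 + 1 \left(1 + \left(3 + 4 \cdot 0\right)\right)}\right)^{2} = \left(- \frac{7}{4} + \frac{1 \left(1 + \left(3 + 0\right)\right) \sqrt{6 + 1 \left(1 + \left(3 + 0\right)\right)}}{4} + \frac{1}{4} \cdot 1 \left(1 + \left(3 + 0\right)\right) \left(-13\right) \sqrt{6 + 1 \left(1 + \left(3 + 0\right)\right)}\right)^{2} = \left(- \frac{7}{4} + \frac{1 \left(1 + 3\right) \sqrt{6 + 1 \left(1 + 3\right)}}{4} + \frac{1}{4} \cdot 1 \left(1 + 3\right) \left(-13\right) \sqrt{6 + 1 \left(1 + 3\right)}\right)^{2} = \left(- \frac{7}{4} + \frac{1 \cdot 4 \sqrt{6 + 1 \cdot 4}}{4} + \frac{1}{4} \cdot 1 \cdot 4 \left(-13\right) \sqrt{6 + 1 \cdot 4}\right)^{2} = \left(- \frac{7}{4} + \frac{1}{4} \cdot 4 \sqrt{6 + 4} + \frac{1}{4} \cdot 4 \left(-13\right) \sqrt{6 + 4}\right)^{2} = \left(- \frac{7}{4} + \frac{1}{4} \cdot 4 \sqrt{10} + \frac{1}{4} \cdot 4 \left(-13\right) \sqrt{10}\right)^{2} = \left(- \frac{7}{4} + \sqrt{10} - 13 \sqrt{10}\right)^{2} = \left(- \frac{7}{4} - 12 \sqrt{10}\right)^{2}$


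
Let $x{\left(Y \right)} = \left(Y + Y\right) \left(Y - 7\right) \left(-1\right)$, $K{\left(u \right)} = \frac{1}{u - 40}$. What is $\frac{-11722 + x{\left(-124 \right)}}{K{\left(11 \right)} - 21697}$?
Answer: $\frac{641045}{314607} \approx 2.0376$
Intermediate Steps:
$K{\left(u \right)} = \frac{1}{-40 + u}$
$x{\left(Y \right)} = - 2 Y \left(-7 + Y\right)$ ($x{\left(Y \right)} = 2 Y \left(-7 + Y\right) \left(-1\right) = - 2 Y \left(-7 + Y\right)$)
$\frac{-11722 + x{\left(-124 \right)}}{K{\left(11 \right)} - 21697} = \frac{-11722 + 2 \left(-124\right) \left(7 - -124\right)}{\frac{1}{-40 + 11} - 21697} = \frac{-11722 + 2 \left(-124\right) \left(7 + 124\right)}{\frac{1}{-29} - 21697} = \frac{-11722 + 2 \left(-124\right) 131}{- \frac{1}{29} - 21697} = \frac{-11722 - 32488}{- \frac{629214}{29}} = \left(-44210\right) \left(- \frac{29}{629214}\right) = \frac{641045}{314607}$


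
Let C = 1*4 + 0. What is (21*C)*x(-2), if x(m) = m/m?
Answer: 84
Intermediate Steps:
C = 4 (C = 4 + 0 = 4)
x(m) = 1
(21*C)*x(-2) = (21*4)*1 = 84*1 = 84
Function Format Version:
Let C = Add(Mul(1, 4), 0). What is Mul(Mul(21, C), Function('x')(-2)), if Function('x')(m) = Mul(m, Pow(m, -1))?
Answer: 84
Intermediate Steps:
C = 4 (C = Add(4, 0) = 4)
Function('x')(m) = 1
Mul(Mul(21, C), Function('x')(-2)) = Mul(Mul(21, 4), 1) = Mul(84, 1) = 84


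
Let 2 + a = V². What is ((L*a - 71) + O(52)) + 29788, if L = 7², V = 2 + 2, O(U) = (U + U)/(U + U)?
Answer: 30404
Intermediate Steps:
O(U) = 1 (O(U) = (2*U)/((2*U)) = (2*U)*(1/(2*U)) = 1)
V = 4
L = 49
a = 14 (a = -2 + 4² = -2 + 16 = 14)
((L*a - 71) + O(52)) + 29788 = ((49*14 - 71) + 1) + 29788 = ((686 - 71) + 1) + 29788 = (615 + 1) + 29788 = 616 + 29788 = 30404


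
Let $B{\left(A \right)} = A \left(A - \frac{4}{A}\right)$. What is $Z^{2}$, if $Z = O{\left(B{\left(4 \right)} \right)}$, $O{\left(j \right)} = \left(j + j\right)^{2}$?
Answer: $331776$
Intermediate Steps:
$O{\left(j \right)} = 4 j^{2}$ ($O{\left(j \right)} = \left(2 j\right)^{2} = 4 j^{2}$)
$Z = 576$ ($Z = 4 \left(-4 + 4^{2}\right)^{2} = 4 \left(-4 + 16\right)^{2} = 4 \cdot 12^{2} = 4 \cdot 144 = 576$)
$Z^{2} = 576^{2} = 331776$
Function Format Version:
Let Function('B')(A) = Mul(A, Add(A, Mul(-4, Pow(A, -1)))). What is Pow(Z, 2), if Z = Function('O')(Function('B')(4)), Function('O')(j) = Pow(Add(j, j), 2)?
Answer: 331776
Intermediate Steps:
Function('O')(j) = Mul(4, Pow(j, 2)) (Function('O')(j) = Pow(Mul(2, j), 2) = Mul(4, Pow(j, 2)))
Z = 576 (Z = Mul(4, Pow(Add(-4, Pow(4, 2)), 2)) = Mul(4, Pow(Add(-4, 16), 2)) = Mul(4, Pow(12, 2)) = Mul(4, 144) = 576)
Pow(Z, 2) = Pow(576, 2) = 331776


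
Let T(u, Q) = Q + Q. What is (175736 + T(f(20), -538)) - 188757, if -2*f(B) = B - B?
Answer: -14097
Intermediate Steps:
f(B) = 0 (f(B) = -(B - B)/2 = -1/2*0 = 0)
T(u, Q) = 2*Q
(175736 + T(f(20), -538)) - 188757 = (175736 + 2*(-538)) - 188757 = (175736 - 1076) - 188757 = 174660 - 188757 = -14097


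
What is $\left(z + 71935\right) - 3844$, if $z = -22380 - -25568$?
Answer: $71279$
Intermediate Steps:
$z = 3188$ ($z = -22380 + 25568 = 3188$)
$\left(z + 71935\right) - 3844 = \left(3188 + 71935\right) - 3844 = 75123 - 3844 = 71279$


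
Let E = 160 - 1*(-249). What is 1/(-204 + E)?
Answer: 1/205 ≈ 0.0048781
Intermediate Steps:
E = 409 (E = 160 + 249 = 409)
1/(-204 + E) = 1/(-204 + 409) = 1/205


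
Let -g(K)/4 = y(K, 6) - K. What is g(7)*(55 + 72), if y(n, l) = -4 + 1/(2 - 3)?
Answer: 6096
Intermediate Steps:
y(n, l) = -5 (y(n, l) = -4 + 1/(-1) = -4 - 1 = -5)
g(K) = 20 + 4*K (g(K) = -4*(-5 - K) = 20 + 4*K)
g(7)*(55 + 72) = (20 + 4*7)*(55 + 72) = (20 + 28)*127 = 48*127 = 6096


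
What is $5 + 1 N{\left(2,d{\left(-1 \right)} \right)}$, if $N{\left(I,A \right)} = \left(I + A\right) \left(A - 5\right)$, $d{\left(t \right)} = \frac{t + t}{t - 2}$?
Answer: $- \frac{59}{9} \approx -6.5556$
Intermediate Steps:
$d{\left(t \right)} = \frac{2 t}{-2 + t}$
$N{\left(I,A \right)} = \left(-5 + A\right) \left(A + I\right)$ ($N{\left(I,A \right)} = \left(A + I\right) \left(-5 + A\right) = \left(-5 + A\right) \left(A + I\right)$)
$5 + 1 N{\left(2,d{\left(-1 \right)} \right)} = 5 + 1 \left(\left(2 \left(-1\right) \frac{1}{-2 - 1}\right)^{2} - 5 \cdot 2 \left(-1\right) \frac{1}{-2 - 1} - 10 + 2 \left(-1\right) \frac{1}{-2 - 1} \cdot 2\right) = 5 + 1 \left(\left(2 \left(-1\right) \frac{1}{-3}\right)^{2} - 5 \cdot 2 \left(-1\right) \frac{1}{-3} - 10 + 2 \left(-1\right) \frac{1}{-3} \cdot 2\right) = 5 + 1 \left(\left(2 \left(-1\right) \left(- \frac{1}{3}\right)\right)^{2} - 5 \cdot 2 \left(-1\right) \left(- \frac{1}{3}\right) - 10 + 2 \left(-1\right) \left(- \frac{1}{3}\right) 2\right) = 5 + 1 \left(\left(\frac{2}{3}\right)^{2} - \frac{10}{3} - 10 + \frac{2}{3} \cdot 2\right) = 5 + 1 \left(\frac{4}{9} - \frac{10}{3} - 10 + \frac{4}{3}\right) = 5 + 1 \left(- \frac{104}{9}\right) = 5 - \frac{104}{9} = - \frac{59}{9}$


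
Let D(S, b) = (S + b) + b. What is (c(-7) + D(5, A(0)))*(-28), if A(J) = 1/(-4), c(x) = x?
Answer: 70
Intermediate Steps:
A(J) = -¼
D(S, b) = S + 2*b
(c(-7) + D(5, A(0)))*(-28) = (-7 + (5 + 2*(-¼)))*(-28) = (-7 + (5 - ½))*(-28) = (-7 + 9/2)*(-28) = -5/2*(-28) = 70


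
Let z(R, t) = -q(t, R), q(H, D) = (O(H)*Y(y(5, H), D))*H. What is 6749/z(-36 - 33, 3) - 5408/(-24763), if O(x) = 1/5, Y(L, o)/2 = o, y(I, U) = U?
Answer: 837866347/10251882 ≈ 81.728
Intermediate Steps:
Y(L, o) = 2*o
O(x) = ⅕
q(H, D) = 2*D*H/5 (q(H, D) = ((2*D)/5)*H = (2*D/5)*H = 2*D*H/5)
z(R, t) = -2*R*t/5
6749/z(-36 - 33, 3) - 5408/(-24763) = 6749/((-⅖*(-36 - 33)*3)) - 5408/(-24763) = 6749/((-⅖*(-69)*3)) - 5408*(-1/24763) = 6749/(414/5) + 5408/24763 = 6749*(5/414) + 5408/24763 = 33745/414 + 5408/24763 = 837866347/10251882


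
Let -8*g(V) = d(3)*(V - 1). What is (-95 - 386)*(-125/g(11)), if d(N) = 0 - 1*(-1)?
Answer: -48100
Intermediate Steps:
d(N) = 1 (d(N) = 0 + 1 = 1)
g(V) = ⅛ - V/8 (g(V) = -(V - 1)/8 = -(-1 + V)/8 = ⅛ - V/8)
(-95 - 386)*(-125/g(11)) = (-95 - 386)*(-125/(⅛ - ⅛*11)) = -(-60125)/(⅛ - 11/8) = -(-60125)/(-5/4) = -(-60125)*(-4)/5 = -481*100 = -48100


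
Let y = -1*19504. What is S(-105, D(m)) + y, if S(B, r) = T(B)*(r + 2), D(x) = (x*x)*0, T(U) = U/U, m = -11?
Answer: -19502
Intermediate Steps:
T(U) = 1
D(x) = 0 (D(x) = x²*0 = 0)
S(B, r) = 2 + r (S(B, r) = 1*(r + 2) = 1*(2 + r) = 2 + r)
y = -19504
S(-105, D(m)) + y = (2 + 0) - 19504 = 2 - 19504 = -19502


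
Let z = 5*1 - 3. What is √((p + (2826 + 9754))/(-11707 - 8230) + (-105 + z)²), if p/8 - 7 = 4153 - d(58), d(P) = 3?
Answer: √4215993594789/19937 ≈ 102.99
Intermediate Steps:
z = 2 (z = 5 - 3 = 2)
p = 33256 (p = 56 + 8*(4153 - 1*3) = 56 + 8*(4153 - 3) = 56 + 8*4150 = 56 + 33200 = 33256)
√((p + (2826 + 9754))/(-11707 - 8230) + (-105 + z)²) = √((33256 + (2826 + 9754))/(-11707 - 8230) + (-105 + 2)²) = √((33256 + 12580)/(-19937) + (-103)²) = √(45836*(-1/19937) + 10609) = √(-45836/19937 + 10609) = √(211465797/19937) = √4215993594789/19937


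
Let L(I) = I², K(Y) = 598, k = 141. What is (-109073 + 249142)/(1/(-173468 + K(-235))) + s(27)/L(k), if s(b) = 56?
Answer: -481393126964374/19881 ≈ -2.4214e+10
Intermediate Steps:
(-109073 + 249142)/(1/(-173468 + K(-235))) + s(27)/L(k) = (-109073 + 249142)/(1/(-173468 + 598)) + 56/(141²) = 140069/(1/(-172870)) + 56/19881 = 140069/(-1/172870) + 56*(1/19881) = 140069*(-172870) + 56/19881 = -24213728030 + 56/19881 = -481393126964374/19881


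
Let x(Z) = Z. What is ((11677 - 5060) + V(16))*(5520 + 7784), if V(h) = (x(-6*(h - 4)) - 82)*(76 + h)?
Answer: -100458504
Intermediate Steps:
V(h) = (-58 - 6*h)*(76 + h) (V(h) = (-6*(h - 4) - 82)*(76 + h) = (-6*(-4 + h) - 82)*(76 + h) = ((24 - 6*h) - 82)*(76 + h) = (-58 - 6*h)*(76 + h))
((11677 - 5060) + V(16))*(5520 + 7784) = ((11677 - 5060) + (-4408 - 514*16 - 6*16²))*(5520 + 7784) = (6617 + (-4408 - 8224 - 6*256))*13304 = (6617 + (-4408 - 8224 - 1536))*13304 = (6617 - 14168)*13304 = -7551*13304 = -100458504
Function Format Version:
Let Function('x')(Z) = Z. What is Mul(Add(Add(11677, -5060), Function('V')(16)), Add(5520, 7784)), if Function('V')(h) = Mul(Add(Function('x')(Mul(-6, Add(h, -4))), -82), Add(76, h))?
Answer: -100458504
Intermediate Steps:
Function('V')(h) = Mul(Add(-58, Mul(-6, h)), Add(76, h)) (Function('V')(h) = Mul(Add(Mul(-6, Add(h, -4)), -82), Add(76, h)) = Mul(Add(Mul(-6, Add(-4, h)), -82), Add(76, h)) = Mul(Add(Add(24, Mul(-6, h)), -82), Add(76, h)) = Mul(Add(-58, Mul(-6, h)), Add(76, h)))
Mul(Add(Add(11677, -5060), Function('V')(16)), Add(5520, 7784)) = Mul(Add(Add(11677, -5060), Add(-4408, Mul(-514, 16), Mul(-6, Pow(16, 2)))), Add(5520, 7784)) = Mul(Add(6617, Add(-4408, -8224, Mul(-6, 256))), 13304) = Mul(Add(6617, Add(-4408, -8224, -1536)), 13304) = Mul(Add(6617, -14168), 13304) = Mul(-7551, 13304) = -100458504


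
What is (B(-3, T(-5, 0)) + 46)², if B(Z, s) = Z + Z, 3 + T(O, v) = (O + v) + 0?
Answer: 1600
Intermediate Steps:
T(O, v) = -3 + O + v (T(O, v) = -3 + ((O + v) + 0) = -3 + (O + v) = -3 + O + v)
B(Z, s) = 2*Z
(B(-3, T(-5, 0)) + 46)² = (2*(-3) + 46)² = (-6 + 46)² = 40² = 1600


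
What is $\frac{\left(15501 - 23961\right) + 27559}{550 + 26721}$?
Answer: $\frac{19099}{27271} \approx 0.70034$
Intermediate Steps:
$\frac{\left(15501 - 23961\right) + 27559}{550 + 26721} = \frac{-8460 + 27559}{27271} = 19099 \cdot \frac{1}{27271} = \frac{19099}{27271}$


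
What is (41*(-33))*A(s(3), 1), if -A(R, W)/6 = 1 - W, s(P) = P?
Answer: 0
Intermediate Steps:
A(R, W) = -6 + 6*W (A(R, W) = -6*(1 - W) = -6 + 6*W)
(41*(-33))*A(s(3), 1) = (41*(-33))*(-6 + 6*1) = -1353*(-6 + 6) = -1353*0 = 0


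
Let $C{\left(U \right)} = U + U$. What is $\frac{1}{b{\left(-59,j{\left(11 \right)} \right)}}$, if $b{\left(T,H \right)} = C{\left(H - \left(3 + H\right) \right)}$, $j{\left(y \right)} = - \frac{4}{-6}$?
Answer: $- \frac{1}{6} \approx -0.16667$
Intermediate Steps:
$j{\left(y \right)} = \frac{2}{3}$ ($j{\left(y \right)} = \left(-4\right) \left(- \frac{1}{6}\right) = \frac{2}{3}$)
$C{\left(U \right)} = 2 U$
$b{\left(T,H \right)} = -6$ ($b{\left(T,H \right)} = 2 \left(H - \left(3 + H\right)\right) = 2 \left(-3\right) = -6$)
$\frac{1}{b{\left(-59,j{\left(11 \right)} \right)}} = \frac{1}{-6} = - \frac{1}{6}$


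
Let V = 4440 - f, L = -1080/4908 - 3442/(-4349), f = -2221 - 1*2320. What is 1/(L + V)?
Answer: 1778741/15975889289 ≈ 0.00011134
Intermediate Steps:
f = -4541 (f = -2221 - 2320 = -4541)
L = 1016368/1778741 (L = -1080*1/4908 - 3442*(-1/4349) = -90/409 + 3442/4349 = 1016368/1778741 ≈ 0.57140)
V = 8981 (V = 4440 - 1*(-4541) = 4440 + 4541 = 8981)
1/(L + V) = 1/(1016368/1778741 + 8981) = 1/(15975889289/1778741) = 1778741/15975889289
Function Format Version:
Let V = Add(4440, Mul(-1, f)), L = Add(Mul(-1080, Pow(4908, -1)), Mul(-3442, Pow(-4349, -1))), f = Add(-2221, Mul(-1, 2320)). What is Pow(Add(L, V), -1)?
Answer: Rational(1778741, 15975889289) ≈ 0.00011134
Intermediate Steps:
f = -4541 (f = Add(-2221, -2320) = -4541)
L = Rational(1016368, 1778741) (L = Add(Mul(-1080, Rational(1, 4908)), Mul(-3442, Rational(-1, 4349))) = Add(Rational(-90, 409), Rational(3442, 4349)) = Rational(1016368, 1778741) ≈ 0.57140)
V = 8981 (V = Add(4440, Mul(-1, -4541)) = Add(4440, 4541) = 8981)
Pow(Add(L, V), -1) = Pow(Add(Rational(1016368, 1778741), 8981), -1) = Pow(Rational(15975889289, 1778741), -1) = Rational(1778741, 15975889289)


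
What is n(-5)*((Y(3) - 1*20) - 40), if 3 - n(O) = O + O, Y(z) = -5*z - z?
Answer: -1014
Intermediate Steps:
Y(z) = -6*z
n(O) = 3 - 2*O (n(O) = 3 - (O + O) = 3 - 2*O)
n(-5)*((Y(3) - 1*20) - 40) = (3 - 2*(-5))*((-6*3 - 1*20) - 40) = (3 + 10)*((-18 - 20) - 40) = 13*(-38 - 40) = 13*(-78) = -1014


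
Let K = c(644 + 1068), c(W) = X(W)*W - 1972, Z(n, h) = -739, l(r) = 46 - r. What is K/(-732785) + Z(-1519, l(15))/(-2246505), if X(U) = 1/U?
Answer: 993877894/329241033285 ≈ 0.0030187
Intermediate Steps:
c(W) = -1971 (c(W) = W/W - 1972 = 1 - 1972 = -1971)
K = -1971
K/(-732785) + Z(-1519, l(15))/(-2246505) = -1971/(-732785) - 739/(-2246505) = -1971*(-1/732785) - 739*(-1/2246505) = 1971/732785 + 739/2246505 = 993877894/329241033285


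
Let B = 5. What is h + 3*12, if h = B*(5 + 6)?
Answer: 91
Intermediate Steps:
h = 55 (h = 5*(5 + 6) = 5*11 = 55)
h + 3*12 = 55 + 3*12 = 55 + 36 = 91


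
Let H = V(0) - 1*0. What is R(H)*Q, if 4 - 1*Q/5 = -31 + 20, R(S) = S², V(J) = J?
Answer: 0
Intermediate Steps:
H = 0 (H = 0 - 1*0 = 0 + 0 = 0)
Q = 75 (Q = 20 - 5*(-31 + 20) = 20 - 5*(-11) = 20 + 55 = 75)
R(H)*Q = 0²*75 = 0*75 = 0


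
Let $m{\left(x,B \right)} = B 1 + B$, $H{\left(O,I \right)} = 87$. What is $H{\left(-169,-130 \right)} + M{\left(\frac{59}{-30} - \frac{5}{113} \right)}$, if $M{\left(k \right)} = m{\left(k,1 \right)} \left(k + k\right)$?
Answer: $\frac{133831}{1695} \approx 78.956$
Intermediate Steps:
$m{\left(x,B \right)} = 2 B$ ($m{\left(x,B \right)} = B + B = 2 B$)
$M{\left(k \right)} = 4 k$ ($M{\left(k \right)} = 2 \cdot 1 \left(k + k\right) = 2 \cdot 2 k = 4 k$)
$H{\left(-169,-130 \right)} + M{\left(\frac{59}{-30} - \frac{5}{113} \right)} = 87 + 4 \left(\frac{59}{-30} - \frac{5}{113}\right) = 87 + 4 \left(59 \left(- \frac{1}{30}\right) - \frac{5}{113}\right) = 87 + 4 \left(- \frac{59}{30} - \frac{5}{113}\right) = 87 + 4 \left(- \frac{6817}{3390}\right) = 87 - \frac{13634}{1695} = \frac{133831}{1695}$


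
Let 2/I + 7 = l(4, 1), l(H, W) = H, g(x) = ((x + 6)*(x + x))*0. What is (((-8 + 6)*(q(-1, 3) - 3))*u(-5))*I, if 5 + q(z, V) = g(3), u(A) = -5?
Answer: 160/3 ≈ 53.333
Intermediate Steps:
g(x) = 0 (g(x) = ((6 + x)*(2*x))*0 = (2*x*(6 + x))*0 = 0)
q(z, V) = -5 (q(z, V) = -5 + 0 = -5)
I = -2/3 (I = 2/(-7 + 4) = 2/(-3) = 2*(-1/3) = -2/3 ≈ -0.66667)
(((-8 + 6)*(q(-1, 3) - 3))*u(-5))*I = (((-8 + 6)*(-5 - 3))*(-5))*(-2/3) = (-2*(-8)*(-5))*(-2/3) = (16*(-5))*(-2/3) = -80*(-2/3) = 160/3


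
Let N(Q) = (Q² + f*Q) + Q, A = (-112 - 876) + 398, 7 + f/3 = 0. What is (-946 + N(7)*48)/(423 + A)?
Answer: 5314/167 ≈ 31.820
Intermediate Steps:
f = -21 (f = -21 + 3*0 = -21 + 0 = -21)
A = -590 (A = -988 + 398 = -590)
N(Q) = Q² - 20*Q (N(Q) = (Q² - 21*Q) + Q = Q² - 20*Q)
(-946 + N(7)*48)/(423 + A) = (-946 + (7*(-20 + 7))*48)/(423 - 590) = (-946 + (7*(-13))*48)/(-167) = (-946 - 91*48)*(-1/167) = (-946 - 4368)*(-1/167) = -5314*(-1/167) = 5314/167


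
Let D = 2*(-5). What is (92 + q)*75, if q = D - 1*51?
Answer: 2325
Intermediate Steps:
D = -10
q = -61 (q = -10 - 1*51 = -10 - 51 = -61)
(92 + q)*75 = (92 - 61)*75 = 31*75 = 2325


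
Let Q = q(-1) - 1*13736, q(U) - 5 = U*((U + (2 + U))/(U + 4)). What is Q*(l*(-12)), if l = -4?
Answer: -659088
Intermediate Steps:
q(U) = 5 + U*(2 + 2*U)/(4 + U) (q(U) = 5 + U*((U + (2 + U))/(U + 4)) = 5 + U*((2 + 2*U)/(4 + U)) = 5 + U*(2 + 2*U)/(4 + U))
Q = -13731 (Q = (20 + 2*(-1)² + 7*(-1))/(4 - 1) - 1*13736 = (20 + 2*1 - 7)/3 - 13736 = (20 + 2 - 7)/3 - 13736 = (⅓)*15 - 13736 = 5 - 13736 = -13731)
Q*(l*(-12)) = -(-54924)*(-12) = -13731*48 = -659088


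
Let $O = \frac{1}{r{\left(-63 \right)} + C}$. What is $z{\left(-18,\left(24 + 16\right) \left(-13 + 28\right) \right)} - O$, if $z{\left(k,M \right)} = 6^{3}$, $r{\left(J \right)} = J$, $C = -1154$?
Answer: $\frac{262873}{1217} \approx 216.0$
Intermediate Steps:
$O = - \frac{1}{1217}$ ($O = \frac{1}{-63 - 1154} = \frac{1}{-1217} = - \frac{1}{1217} \approx -0.00082169$)
$z{\left(k,M \right)} = 216$
$z{\left(-18,\left(24 + 16\right) \left(-13 + 28\right) \right)} - O = 216 - - \frac{1}{1217} = 216 + \frac{1}{1217} = \frac{262873}{1217}$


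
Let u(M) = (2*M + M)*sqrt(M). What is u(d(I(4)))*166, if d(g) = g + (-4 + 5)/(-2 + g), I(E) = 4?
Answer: 6723*sqrt(2)/2 ≈ 4753.9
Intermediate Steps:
d(g) = g + 1/(-2 + g)
u(M) = 3*M**(3/2) (u(M) = (3*M)*sqrt(M) = 3*M**(3/2))
u(d(I(4)))*166 = (3*((1 + 4**2 - 2*4)/(-2 + 4))**(3/2))*166 = (3*((1 + 16 - 8)/2)**(3/2))*166 = (3*((1/2)*9)**(3/2))*166 = (3*(9/2)**(3/2))*166 = (3*(27*sqrt(2)/4))*166 = (81*sqrt(2)/4)*166 = 6723*sqrt(2)/2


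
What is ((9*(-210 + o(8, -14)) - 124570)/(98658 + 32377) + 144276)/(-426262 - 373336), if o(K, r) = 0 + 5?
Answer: -3781015849/20955064786 ≈ -0.18043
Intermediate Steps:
o(K, r) = 5
((9*(-210 + o(8, -14)) - 124570)/(98658 + 32377) + 144276)/(-426262 - 373336) = ((9*(-210 + 5) - 124570)/(98658 + 32377) + 144276)/(-426262 - 373336) = ((9*(-205) - 124570)/131035 + 144276)/(-799598) = ((-1845 - 124570)*(1/131035) + 144276)*(-1/799598) = (-126415*1/131035 + 144276)*(-1/799598) = (-25283/26207 + 144276)*(-1/799598) = (3781015849/26207)*(-1/799598) = -3781015849/20955064786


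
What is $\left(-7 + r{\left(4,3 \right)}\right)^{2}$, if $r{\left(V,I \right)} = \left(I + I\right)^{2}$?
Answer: $841$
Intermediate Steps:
$r{\left(V,I \right)} = 4 I^{2}$ ($r{\left(V,I \right)} = \left(2 I\right)^{2} = 4 I^{2}$)
$\left(-7 + r{\left(4,3 \right)}\right)^{2} = \left(-7 + 4 \cdot 3^{2}\right)^{2} = \left(-7 + 4 \cdot 9\right)^{2} = \left(-7 + 36\right)^{2} = 29^{2} = 841$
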